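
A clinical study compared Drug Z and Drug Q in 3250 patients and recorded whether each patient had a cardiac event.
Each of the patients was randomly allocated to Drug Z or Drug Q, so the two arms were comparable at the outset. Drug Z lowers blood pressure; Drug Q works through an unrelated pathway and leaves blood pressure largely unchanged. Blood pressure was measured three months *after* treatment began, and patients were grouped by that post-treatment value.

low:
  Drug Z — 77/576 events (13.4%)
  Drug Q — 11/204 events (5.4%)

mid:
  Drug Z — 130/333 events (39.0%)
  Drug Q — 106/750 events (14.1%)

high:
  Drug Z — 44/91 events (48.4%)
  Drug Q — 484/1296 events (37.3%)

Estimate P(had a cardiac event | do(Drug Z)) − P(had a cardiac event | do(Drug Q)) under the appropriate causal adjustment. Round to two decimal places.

-0.02

The blood pressure-specific comparison favours Drug Q throughout, but the pooled figures favour Drug Z. The question is whether to condition on blood pressure.
The distribution of blood pressure is itself part of what the drug does — it is an intermediate outcome. Holding it fixed would remove that part of the effect; the total effect is the pooled difference.
The causal difference is the pooled difference: 0.251 − 0.267 = -0.016.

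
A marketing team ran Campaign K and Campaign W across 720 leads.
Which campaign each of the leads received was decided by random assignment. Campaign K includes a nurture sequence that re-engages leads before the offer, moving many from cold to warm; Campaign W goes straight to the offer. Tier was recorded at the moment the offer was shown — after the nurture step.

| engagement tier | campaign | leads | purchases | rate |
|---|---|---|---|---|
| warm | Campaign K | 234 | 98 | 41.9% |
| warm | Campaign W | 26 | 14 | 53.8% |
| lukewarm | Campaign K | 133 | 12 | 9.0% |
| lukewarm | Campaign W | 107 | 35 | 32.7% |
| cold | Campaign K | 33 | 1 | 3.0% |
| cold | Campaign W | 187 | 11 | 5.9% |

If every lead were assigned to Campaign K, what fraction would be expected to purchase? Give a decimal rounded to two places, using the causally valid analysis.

Because the campaign influences engagement tier, engagement tier is a post-treatment mediator, not a confounder. Stratifying on it would bias the estimate; the causal effect is the crude pooled difference.
So P(outcome | do(Campaign K)) is just the pooled rate for Campaign K: 111/400 = 0.278.

0.28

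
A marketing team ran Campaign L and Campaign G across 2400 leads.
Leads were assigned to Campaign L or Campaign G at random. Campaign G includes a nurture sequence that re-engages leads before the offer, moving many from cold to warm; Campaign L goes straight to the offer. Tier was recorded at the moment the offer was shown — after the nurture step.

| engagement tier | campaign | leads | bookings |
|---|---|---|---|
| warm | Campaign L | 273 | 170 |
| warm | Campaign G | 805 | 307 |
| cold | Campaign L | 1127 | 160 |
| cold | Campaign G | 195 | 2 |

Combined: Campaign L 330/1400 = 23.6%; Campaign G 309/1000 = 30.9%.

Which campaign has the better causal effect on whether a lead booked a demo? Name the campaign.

Campaign G

Engagement tier lies on the pathway campaign → engagement tier → outcome, so adjusting for it blocks the indirect effect. For the total causal effect of campaign, use the unadjusted pooled rates.
Pooled: Campaign L 23.6% vs Campaign G 30.9%; Campaign G is higher overall.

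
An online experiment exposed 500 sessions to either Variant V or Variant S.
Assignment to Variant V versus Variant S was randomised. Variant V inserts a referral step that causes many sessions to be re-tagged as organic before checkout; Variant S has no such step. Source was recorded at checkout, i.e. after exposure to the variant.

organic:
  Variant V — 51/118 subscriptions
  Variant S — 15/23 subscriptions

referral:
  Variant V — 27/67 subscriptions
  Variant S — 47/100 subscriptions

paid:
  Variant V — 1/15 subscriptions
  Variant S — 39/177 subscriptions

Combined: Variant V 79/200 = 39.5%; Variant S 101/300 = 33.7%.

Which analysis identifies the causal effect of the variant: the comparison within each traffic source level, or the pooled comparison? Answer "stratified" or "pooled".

Because the variant influences traffic source, traffic source is a post-treatment mediator, not a confounder. Stratifying on it would bias the estimate; the causal effect is the crude pooled difference.
Pooled: Variant V 39.5% vs Variant S 33.7%; Variant V is higher overall.

pooled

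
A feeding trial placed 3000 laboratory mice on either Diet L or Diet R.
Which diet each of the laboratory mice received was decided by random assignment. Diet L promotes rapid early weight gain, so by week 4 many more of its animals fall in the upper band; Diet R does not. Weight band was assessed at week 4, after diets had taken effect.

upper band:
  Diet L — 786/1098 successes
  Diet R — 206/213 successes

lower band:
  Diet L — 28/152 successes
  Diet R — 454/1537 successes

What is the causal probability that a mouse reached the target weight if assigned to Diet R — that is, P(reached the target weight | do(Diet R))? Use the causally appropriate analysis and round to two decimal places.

The week-4 weight band-specific comparison favours Diet R throughout, but the pooled figures favour Diet L. The question is whether to condition on week-4 weight band.
Week-4 weight band is downstream of the diet. One should not condition on a consequence of treatment, so the overall rates are the right comparison.
So P(outcome | do(Diet R)) is just the pooled rate for Diet R: 660/1750 = 0.377.

0.38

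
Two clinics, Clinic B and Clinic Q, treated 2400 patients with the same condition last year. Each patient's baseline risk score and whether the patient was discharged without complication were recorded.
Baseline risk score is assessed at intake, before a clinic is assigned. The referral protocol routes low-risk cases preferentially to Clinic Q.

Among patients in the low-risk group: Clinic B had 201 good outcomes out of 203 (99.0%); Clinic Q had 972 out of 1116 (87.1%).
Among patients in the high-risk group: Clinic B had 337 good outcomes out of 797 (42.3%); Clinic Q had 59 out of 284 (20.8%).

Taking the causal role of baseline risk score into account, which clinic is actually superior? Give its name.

Clinic B

Here baseline risk score is a common cause — it drives both which clinic a case falls under and the outcome. The crude comparison mixes populations; the stratum-specific rates are the causally relevant ones.
Within each level — low-risk: 99.0% vs 87.1%; high-risk: 42.3% vs 20.8% — Clinic B is higher every time.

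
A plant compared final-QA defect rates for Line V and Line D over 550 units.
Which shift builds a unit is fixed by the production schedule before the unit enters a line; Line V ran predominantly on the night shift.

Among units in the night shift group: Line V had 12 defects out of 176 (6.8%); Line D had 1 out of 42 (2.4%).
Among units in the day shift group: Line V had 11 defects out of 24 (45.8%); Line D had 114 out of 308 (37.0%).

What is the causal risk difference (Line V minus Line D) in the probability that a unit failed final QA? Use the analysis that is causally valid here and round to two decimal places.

+0.07

The imbalance in shift arose from how units were allocated, not from anything the line did; and shift independently affects the outcome. The pooled gap is confounded — condition on shift.
Adjusting over the population distribution of shift: 0.396·(0.068−0.024) + 0.604·(0.458−0.370) = +0.071.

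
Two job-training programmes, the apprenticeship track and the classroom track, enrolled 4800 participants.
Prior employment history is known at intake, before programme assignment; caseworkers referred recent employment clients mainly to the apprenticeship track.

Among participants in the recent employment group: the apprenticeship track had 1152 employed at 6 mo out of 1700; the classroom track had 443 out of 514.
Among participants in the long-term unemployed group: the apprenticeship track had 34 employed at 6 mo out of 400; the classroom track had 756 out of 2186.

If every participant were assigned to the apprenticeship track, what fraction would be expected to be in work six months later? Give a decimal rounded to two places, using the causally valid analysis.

Nothing the programme does changes prior employment history; the imbalance is an allocation artefact. With prior employment history also predicting the outcome, the pooled figure is confounded, and the within-stratum comparison is the causal one.
Standardising the apprenticeship track to the population prior employment history mix: 0.461·1152/1700 + 0.539·34/400 = 0.358.

0.36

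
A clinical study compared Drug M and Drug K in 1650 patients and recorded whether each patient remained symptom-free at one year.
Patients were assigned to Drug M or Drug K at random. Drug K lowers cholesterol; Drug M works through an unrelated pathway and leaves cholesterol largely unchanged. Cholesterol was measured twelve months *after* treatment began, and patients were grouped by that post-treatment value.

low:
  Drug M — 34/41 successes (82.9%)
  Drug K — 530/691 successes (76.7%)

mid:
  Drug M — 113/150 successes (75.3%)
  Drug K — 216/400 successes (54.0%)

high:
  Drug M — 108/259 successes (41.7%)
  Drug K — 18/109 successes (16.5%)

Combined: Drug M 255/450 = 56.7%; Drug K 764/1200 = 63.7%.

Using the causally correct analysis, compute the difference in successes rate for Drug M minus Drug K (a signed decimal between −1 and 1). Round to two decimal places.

-0.07

Within every cholesterol level Drug M has the higher rate, yet pooled Drug K does — Simpson's reversal.
Because the drug influences cholesterol, cholesterol is a post-treatment mediator, not a confounder. Stratifying on it would bias the estimate; the causal effect is the crude pooled difference.
The causal difference is the pooled difference: 0.567 − 0.637 = -0.070.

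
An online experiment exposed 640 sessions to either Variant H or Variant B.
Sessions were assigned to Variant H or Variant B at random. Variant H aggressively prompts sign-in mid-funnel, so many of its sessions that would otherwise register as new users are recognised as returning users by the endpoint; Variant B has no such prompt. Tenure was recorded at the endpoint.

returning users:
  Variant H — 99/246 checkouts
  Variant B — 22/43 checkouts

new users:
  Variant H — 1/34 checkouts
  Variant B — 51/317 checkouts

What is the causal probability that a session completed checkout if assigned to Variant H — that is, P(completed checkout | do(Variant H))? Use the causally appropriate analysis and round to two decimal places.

0.36

User tenure is recorded after the variant and is itself shifted by it — it sits on the causal path from variant to outcome. Conditioning on a mediator would strip out part of the effect we want; the pooled comparison gives the total causal effect.
So P(outcome | do(Variant H)) is just the pooled rate for Variant H: 100/280 = 0.357.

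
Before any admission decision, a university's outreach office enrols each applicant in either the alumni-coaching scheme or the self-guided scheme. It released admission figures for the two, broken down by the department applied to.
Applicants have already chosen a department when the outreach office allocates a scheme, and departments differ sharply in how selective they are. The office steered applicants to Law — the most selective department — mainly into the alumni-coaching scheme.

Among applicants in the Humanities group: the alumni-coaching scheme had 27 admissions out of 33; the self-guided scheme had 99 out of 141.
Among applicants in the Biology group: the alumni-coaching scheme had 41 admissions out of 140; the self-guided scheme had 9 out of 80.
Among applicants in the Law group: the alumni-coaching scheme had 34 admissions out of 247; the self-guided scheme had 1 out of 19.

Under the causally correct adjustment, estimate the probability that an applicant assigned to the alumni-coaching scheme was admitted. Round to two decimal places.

Department differs across outreach schemes for reasons unrelated to any effect of the outreach scheme itself, and it separately predicts the outcome — a classic confounder. We must compare within department levels.
Standardising the alumni-coaching scheme to the population department mix: 0.264·27/33 + 0.333·41/140 + 0.403·34/247 = 0.369.

0.37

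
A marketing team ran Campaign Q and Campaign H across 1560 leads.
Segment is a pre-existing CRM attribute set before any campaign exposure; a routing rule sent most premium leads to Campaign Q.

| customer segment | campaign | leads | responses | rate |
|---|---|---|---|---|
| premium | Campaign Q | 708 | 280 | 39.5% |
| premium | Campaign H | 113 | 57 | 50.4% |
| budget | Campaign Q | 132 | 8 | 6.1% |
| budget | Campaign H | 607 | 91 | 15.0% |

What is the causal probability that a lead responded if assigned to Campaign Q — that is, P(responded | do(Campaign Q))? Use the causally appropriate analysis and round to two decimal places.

0.24

Customer segment differs across campaigns for reasons unrelated to any effect of the campaign itself, and it separately predicts the outcome — a classic confounder. We must compare within customer segment levels.
Standardising Campaign Q to the population customer segment mix: 0.526·280/708 + 0.474·8/132 = 0.237.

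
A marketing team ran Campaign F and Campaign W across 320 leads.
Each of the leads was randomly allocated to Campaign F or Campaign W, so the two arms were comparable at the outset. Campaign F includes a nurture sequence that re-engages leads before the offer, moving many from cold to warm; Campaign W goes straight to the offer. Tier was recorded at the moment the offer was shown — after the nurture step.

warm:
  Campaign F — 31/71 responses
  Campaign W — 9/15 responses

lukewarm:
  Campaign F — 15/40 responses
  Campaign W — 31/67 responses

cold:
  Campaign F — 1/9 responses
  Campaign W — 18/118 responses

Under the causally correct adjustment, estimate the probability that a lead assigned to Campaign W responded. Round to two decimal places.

The stratified and pooled comparisons disagree (Campaign W wins within each engagement tier; Campaign F wins overall), so the answer turns on the causal role of engagement tier.
Engagement tier is recorded after the campaign and is itself shifted by it — it sits on the causal path from campaign to outcome. Conditioning on a mediator would strip out part of the effect we want; the pooled comparison gives the total causal effect.
So P(outcome | do(Campaign W)) is just the pooled rate for Campaign W: 58/200 = 0.290.

0.29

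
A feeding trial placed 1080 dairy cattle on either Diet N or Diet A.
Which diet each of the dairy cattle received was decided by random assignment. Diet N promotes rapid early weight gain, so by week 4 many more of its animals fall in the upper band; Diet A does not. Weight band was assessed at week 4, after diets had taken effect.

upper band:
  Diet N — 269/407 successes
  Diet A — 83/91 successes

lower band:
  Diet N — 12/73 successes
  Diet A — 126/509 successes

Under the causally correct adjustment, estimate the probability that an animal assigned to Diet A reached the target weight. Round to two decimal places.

0.35

Within every week-4 weight band level Diet A has the higher rate, yet pooled Diet N does — Simpson's reversal.
Stratifying would compare diets among dairy cattle the diets themselves sorted into week-4 weight band groups — a form of selection on an intermediate. The unconditioned pooled rates give the total causal effect.
So P(outcome | do(Diet A)) is just the pooled rate for Diet A: 209/600 = 0.348.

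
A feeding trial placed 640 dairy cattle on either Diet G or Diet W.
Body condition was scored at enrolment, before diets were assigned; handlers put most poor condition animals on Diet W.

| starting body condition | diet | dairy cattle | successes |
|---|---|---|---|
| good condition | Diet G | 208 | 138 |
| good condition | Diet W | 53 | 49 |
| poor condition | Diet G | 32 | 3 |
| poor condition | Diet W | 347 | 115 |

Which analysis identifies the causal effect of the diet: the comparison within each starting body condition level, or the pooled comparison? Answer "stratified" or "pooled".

stratified

Diet W is higher inside every starting body condition stratum but Diet G is higher in aggregate. Whether to stratify depends on how starting body condition relates to the diet.
Nothing the diet does changes starting body condition; the imbalance is an allocation artefact. With starting body condition also predicting the outcome, the pooled figure is confounded, and the within-stratum comparison is the causal one.
Within each level — good condition: 66.3% vs 92.5%; poor condition: 9.4% vs 33.1% — Diet W is higher every time.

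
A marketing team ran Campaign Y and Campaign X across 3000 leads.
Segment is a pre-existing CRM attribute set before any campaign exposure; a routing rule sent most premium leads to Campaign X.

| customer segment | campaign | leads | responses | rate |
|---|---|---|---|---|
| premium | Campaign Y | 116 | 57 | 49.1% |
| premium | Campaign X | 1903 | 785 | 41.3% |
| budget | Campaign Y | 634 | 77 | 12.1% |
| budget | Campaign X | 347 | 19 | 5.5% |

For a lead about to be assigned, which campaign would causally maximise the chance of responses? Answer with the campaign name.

Campaign Y

Nothing the campaign does changes customer segment; the imbalance is an allocation artefact. With customer segment also predicting the outcome, the pooled figure is confounded, and the within-stratum comparison is the causal one.
Within each level — premium: 49.1% vs 41.3%; budget: 12.1% vs 5.5% — Campaign Y is higher every time.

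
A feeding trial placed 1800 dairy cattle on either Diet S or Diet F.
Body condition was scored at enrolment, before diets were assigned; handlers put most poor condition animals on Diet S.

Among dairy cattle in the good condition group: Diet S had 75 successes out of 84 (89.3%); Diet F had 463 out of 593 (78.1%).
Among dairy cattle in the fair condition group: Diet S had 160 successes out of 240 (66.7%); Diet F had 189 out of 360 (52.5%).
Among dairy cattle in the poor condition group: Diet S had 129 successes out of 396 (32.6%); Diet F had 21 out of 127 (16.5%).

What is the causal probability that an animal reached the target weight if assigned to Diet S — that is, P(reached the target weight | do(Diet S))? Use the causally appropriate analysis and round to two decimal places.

The stratified and pooled comparisons disagree (Diet S wins within each starting body condition; Diet F wins overall), so the answer turns on the causal role of starting body condition.
Here starting body condition is a common cause — it drives both which diet a case falls under and the outcome. The crude comparison mixes populations; the stratum-specific rates are the causally relevant ones.
Standardising Diet S to the population starting body condition mix: 0.376·75/84 + 0.333·160/240 + 0.291·129/396 = 0.653.

0.65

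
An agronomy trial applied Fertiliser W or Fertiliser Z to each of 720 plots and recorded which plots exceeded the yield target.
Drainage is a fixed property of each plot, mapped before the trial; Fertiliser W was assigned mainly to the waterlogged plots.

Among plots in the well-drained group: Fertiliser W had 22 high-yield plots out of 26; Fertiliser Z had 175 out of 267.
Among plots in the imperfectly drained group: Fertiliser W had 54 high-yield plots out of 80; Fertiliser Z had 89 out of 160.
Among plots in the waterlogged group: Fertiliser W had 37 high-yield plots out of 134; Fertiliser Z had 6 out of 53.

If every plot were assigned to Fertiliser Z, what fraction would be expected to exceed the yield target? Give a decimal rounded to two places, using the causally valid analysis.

Fertiliser W is higher inside every field drainage stratum but Fertiliser Z is higher in aggregate. Whether to stratify depends on how field drainage relates to the fertiliser.
Here field drainage is a common cause — it drives both which fertiliser a case falls under and the outcome. The crude comparison mixes populations; the stratum-specific rates are the causally relevant ones.
Standardising Fertiliser Z to the population field drainage mix: 0.407·175/267 + 0.333·89/160 + 0.260·6/53 = 0.482.

0.48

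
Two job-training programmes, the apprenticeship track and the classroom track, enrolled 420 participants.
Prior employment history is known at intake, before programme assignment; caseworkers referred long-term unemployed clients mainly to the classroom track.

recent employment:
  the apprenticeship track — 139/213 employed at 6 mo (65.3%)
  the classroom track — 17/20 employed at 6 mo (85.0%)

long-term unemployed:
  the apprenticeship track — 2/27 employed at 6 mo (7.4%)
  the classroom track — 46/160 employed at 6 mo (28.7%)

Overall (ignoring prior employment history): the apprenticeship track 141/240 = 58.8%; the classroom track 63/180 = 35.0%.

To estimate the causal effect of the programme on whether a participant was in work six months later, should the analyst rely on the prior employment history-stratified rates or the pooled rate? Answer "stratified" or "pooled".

Within every prior employment history level the classroom track has the higher rate, yet pooled the apprenticeship track does — Simpson's reversal.
Nothing the programme does changes prior employment history; the imbalance is an allocation artefact. With prior employment history also predicting the outcome, the pooled figure is confounded, and the within-stratum comparison is the causal one.
Within each level — recent employment: 65.3% vs 85.0%; long-term unemployed: 7.4% vs 28.7% — the classroom track is higher every time.

stratified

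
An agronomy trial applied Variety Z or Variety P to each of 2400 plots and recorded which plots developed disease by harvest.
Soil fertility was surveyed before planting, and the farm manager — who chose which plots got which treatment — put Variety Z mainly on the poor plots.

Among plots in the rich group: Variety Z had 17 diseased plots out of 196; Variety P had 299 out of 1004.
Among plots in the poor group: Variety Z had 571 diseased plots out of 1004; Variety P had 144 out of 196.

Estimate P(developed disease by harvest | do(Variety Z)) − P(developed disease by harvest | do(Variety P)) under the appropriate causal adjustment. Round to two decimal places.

-0.19

Soil fertility satisfies the back-door criterion: it is not a descendant of the variety, and it blocks the spurious path from variety to outcome. Adjusting for it (i.e., using the within-soil fertility rates) gives the causal effect.
Adjusting over the population distribution of soil fertility: 0.500·(0.087−0.298) + 0.500·(0.569−0.735) = -0.189.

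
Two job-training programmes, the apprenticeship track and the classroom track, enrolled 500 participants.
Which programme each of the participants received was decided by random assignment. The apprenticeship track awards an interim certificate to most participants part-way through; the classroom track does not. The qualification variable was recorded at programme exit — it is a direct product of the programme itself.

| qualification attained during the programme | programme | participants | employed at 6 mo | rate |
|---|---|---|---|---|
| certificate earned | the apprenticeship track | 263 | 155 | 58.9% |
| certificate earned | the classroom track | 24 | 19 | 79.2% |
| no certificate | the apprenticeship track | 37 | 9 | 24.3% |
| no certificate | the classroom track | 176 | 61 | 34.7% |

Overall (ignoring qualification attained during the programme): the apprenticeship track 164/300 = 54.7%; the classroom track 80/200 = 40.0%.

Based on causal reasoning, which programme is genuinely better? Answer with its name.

The distribution of qualification attained during the programme is itself part of what the programme does — it is an intermediate outcome. Holding it fixed would remove that part of the effect; the total effect is the pooled difference.
Pooled: the apprenticeship track 54.7% vs the classroom track 40.0%; the apprenticeship track is higher overall.

the apprenticeship track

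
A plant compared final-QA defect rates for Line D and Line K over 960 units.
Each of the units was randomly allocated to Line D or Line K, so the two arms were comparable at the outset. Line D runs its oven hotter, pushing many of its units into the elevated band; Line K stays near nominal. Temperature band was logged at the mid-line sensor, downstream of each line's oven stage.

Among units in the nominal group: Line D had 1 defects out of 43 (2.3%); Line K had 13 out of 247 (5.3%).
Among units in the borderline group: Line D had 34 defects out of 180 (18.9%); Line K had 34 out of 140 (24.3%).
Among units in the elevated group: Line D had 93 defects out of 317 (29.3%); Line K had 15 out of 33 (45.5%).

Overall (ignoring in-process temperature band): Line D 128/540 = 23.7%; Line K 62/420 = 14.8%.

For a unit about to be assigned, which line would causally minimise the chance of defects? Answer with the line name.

The in-process temperature band-specific comparison favours Line D throughout, but the pooled figures favour Line K. The question is whether to condition on in-process temperature band.
The distribution of in-process temperature band is itself part of what the line does — it is an intermediate outcome. Holding it fixed would remove that part of the effect; the total effect is the pooled difference.
Pooled: Line D 23.7% vs Line K 14.8%; Line K is lower overall.

Line K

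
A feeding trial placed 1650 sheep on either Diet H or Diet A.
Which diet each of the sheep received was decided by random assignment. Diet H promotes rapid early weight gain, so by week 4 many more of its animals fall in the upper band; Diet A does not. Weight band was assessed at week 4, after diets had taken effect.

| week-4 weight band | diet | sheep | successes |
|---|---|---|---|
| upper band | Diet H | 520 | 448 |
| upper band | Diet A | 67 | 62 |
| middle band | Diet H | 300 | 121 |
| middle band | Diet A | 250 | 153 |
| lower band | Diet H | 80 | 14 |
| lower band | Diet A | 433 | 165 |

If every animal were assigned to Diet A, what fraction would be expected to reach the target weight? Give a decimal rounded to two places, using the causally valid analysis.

0.51

Week-4 weight band here is a post-treatment variable shaped by the diet; conditioning on it would introduce bias rather than remove it. The overall comparison is the causal one.
So P(outcome | do(Diet A)) is just the pooled rate for Diet A: 380/750 = 0.507.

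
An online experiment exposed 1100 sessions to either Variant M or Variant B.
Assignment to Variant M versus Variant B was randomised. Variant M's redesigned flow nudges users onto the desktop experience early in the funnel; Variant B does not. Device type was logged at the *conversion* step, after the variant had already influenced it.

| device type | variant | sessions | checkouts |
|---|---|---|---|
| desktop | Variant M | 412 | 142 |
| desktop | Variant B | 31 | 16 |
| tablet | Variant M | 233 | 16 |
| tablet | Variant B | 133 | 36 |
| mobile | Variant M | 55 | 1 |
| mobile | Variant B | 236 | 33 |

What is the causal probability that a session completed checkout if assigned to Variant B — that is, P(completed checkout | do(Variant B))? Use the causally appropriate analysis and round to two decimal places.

0.21

Within every device type level Variant B has the higher rate, yet pooled Variant M does — Simpson's reversal.
Device type here is a post-treatment variable shaped by the variant; conditioning on it would introduce bias rather than remove it. The overall comparison is the causal one.
So P(outcome | do(Variant B)) is just the pooled rate for Variant B: 85/400 = 0.212.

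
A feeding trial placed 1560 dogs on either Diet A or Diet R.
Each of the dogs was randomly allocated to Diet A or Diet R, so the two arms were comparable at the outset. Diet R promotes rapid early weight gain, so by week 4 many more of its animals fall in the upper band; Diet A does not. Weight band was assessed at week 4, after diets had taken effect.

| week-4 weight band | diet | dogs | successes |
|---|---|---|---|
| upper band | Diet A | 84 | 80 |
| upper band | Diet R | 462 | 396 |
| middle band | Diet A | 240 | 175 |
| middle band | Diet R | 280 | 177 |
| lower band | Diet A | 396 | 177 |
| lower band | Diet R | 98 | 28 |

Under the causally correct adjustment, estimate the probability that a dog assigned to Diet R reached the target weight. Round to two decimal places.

0.72

Week-4 weight band is downstream of the diet. One should not condition on a consequence of treatment, so the overall rates are the right comparison.
So P(outcome | do(Diet R)) is just the pooled rate for Diet R: 601/840 = 0.715.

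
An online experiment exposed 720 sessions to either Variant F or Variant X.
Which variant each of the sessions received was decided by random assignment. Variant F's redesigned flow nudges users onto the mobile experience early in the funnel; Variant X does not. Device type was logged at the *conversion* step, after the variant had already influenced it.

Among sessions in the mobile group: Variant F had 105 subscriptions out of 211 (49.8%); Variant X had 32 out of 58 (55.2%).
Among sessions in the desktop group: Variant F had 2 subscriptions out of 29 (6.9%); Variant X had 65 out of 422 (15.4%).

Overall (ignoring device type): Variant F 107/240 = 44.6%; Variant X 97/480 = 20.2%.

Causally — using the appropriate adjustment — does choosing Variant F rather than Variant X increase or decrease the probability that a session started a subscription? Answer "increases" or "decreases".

The stratified and pooled comparisons disagree (Variant X wins within each device type; Variant F wins overall), so the answer turns on the causal role of device type.
Device type lies on the pathway variant → device type → outcome, so adjusting for it blocks the indirect effect. For the total causal effect of variant, use the unadjusted pooled rates.
Pooled: Variant F 44.6% vs Variant X 20.2%; Variant F is higher overall.

increases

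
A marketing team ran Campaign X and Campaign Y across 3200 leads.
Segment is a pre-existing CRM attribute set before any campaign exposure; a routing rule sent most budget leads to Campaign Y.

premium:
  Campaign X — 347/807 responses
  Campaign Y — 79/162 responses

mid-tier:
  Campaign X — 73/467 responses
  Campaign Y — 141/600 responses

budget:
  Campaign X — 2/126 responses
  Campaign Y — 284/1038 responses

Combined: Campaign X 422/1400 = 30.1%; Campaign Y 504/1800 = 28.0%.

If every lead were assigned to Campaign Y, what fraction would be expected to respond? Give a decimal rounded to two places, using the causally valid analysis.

Customer segment differs across campaigns for reasons unrelated to any effect of the campaign itself, and it separately predicts the outcome — a classic confounder. We must compare within customer segment levels.
Standardising Campaign Y to the population customer segment mix: 0.303·79/162 + 0.333·141/600 + 0.364·284/1038 = 0.326.

0.33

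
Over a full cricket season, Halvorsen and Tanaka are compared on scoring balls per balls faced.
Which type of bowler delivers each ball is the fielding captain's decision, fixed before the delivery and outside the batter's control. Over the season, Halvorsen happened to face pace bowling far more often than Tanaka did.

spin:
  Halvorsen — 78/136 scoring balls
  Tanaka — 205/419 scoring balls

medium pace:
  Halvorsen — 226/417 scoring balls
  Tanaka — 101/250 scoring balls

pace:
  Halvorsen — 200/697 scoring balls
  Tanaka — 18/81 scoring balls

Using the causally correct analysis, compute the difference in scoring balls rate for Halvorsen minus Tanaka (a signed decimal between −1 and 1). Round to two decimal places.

Nothing the player does changes bowling type; the imbalance is an allocation artefact. With bowling type also predicting the outcome, the pooled figure is confounded, and the within-stratum comparison is the causal one.
Adjusting over the population distribution of bowling type: 0.278·(0.574−0.489) + 0.334·(0.542−0.404) + 0.389·(0.287−0.222) = +0.095.

+0.09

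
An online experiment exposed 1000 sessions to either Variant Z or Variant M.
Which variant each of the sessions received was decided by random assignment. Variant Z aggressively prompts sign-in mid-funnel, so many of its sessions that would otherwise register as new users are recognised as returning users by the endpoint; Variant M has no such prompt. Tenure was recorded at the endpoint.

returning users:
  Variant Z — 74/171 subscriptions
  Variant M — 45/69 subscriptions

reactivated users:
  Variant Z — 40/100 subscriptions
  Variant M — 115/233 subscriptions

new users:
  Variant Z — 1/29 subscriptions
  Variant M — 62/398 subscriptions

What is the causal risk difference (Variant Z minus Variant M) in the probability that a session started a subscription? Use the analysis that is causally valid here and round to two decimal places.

+0.07

The stratified and pooled comparisons disagree (Variant M wins within each user tenure; Variant Z wins overall), so the answer turns on the causal role of user tenure.
User tenure here is a post-treatment variable shaped by the variant; conditioning on it would introduce bias rather than remove it. The overall comparison is the causal one.
The causal difference is the pooled difference: 0.383 − 0.317 = +0.066.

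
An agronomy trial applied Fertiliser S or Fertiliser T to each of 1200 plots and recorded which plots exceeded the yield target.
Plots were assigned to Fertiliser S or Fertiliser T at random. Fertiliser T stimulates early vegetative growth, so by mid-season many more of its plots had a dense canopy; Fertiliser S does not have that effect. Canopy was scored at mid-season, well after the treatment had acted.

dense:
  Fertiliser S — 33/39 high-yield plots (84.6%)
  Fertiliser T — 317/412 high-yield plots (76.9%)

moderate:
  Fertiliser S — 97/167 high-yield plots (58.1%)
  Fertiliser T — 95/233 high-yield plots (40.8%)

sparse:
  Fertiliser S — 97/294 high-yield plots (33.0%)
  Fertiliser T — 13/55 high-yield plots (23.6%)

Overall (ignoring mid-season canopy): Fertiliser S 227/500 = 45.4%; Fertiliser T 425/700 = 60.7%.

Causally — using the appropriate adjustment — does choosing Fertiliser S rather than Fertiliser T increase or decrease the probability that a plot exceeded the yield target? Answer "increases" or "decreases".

The distribution of mid-season canopy is itself part of what the fertiliser does — it is an intermediate outcome. Holding it fixed would remove that part of the effect; the total effect is the pooled difference.
Pooled: Fertiliser S 45.4% vs Fertiliser T 60.7%; Fertiliser T is higher overall.

decreases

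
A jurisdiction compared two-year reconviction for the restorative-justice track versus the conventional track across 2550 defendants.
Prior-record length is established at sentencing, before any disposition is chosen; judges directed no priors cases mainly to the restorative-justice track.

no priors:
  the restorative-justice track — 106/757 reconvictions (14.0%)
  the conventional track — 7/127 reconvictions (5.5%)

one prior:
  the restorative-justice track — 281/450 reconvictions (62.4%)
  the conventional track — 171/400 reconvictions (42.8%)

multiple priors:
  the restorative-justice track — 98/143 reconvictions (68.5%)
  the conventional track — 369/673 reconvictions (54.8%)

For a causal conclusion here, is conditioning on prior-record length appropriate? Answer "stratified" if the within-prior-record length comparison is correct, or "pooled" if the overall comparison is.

Prior-record length satisfies the back-door criterion: it is not a descendant of the disposition, and it blocks the spurious path from disposition to outcome. Adjusting for it (i.e., using the within-prior-record length rates) gives the causal effect.
Within each level — no priors: 14.0% vs 5.5%; one prior: 62.4% vs 42.8%; multiple priors: 68.5% vs 54.8% — the conventional track is lower every time.

stratified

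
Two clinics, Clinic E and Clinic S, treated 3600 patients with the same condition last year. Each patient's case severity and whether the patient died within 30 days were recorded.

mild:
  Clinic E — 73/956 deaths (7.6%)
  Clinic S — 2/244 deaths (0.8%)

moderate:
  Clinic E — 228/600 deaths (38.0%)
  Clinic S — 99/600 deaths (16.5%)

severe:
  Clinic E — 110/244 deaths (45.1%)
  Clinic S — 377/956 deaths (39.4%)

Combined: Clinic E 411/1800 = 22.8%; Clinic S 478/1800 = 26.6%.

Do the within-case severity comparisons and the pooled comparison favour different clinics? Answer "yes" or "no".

yes

Within each case severity level (mild 7.6% vs 0.8%; moderate 38.0% vs 16.5%; severe 45.1% vs 39.4%), Clinic S has the lower rate every time. Pooled: 22.8% vs 26.6% — Clinic E has the lower rate overall. The two comparisons disagree.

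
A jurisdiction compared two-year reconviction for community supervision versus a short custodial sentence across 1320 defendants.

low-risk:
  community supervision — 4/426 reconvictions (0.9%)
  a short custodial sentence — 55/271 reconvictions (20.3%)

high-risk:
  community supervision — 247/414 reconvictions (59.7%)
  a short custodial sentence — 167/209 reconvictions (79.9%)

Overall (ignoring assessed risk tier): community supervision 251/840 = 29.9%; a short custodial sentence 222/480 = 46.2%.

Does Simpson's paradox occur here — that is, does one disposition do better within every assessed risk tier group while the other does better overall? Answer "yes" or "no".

Within each assessed risk tier level (low-risk 0.9% vs 20.3%; high-risk 59.7% vs 79.9%), community supervision has the lower rate every time. Pooled: 29.9% vs 46.2% — community supervision has the lower rate overall. They agree.

no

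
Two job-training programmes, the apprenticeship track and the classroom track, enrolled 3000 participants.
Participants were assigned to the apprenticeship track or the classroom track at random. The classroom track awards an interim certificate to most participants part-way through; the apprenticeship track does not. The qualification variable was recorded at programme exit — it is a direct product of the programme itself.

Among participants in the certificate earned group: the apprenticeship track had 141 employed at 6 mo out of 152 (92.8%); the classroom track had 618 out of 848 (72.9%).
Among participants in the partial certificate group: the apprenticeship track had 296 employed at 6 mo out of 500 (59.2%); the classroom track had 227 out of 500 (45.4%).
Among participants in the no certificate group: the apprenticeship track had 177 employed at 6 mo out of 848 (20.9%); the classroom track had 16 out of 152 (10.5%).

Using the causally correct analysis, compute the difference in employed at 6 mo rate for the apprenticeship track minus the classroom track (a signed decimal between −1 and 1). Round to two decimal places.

-0.16

The distribution of qualification attained during the programme is itself part of what the programme does — it is an intermediate outcome. Holding it fixed would remove that part of the effect; the total effect is the pooled difference.
The causal difference is the pooled difference: 0.409 − 0.574 = -0.165.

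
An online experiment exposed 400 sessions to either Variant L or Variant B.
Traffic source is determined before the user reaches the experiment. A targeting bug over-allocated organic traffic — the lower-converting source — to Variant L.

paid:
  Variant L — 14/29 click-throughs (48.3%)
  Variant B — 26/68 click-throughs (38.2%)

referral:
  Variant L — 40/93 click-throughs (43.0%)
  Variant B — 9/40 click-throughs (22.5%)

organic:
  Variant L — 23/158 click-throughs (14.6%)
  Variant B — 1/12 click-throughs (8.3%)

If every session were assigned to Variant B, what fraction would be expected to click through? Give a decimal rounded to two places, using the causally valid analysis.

0.20

Here traffic source is a common cause — it drives both which variant a case falls under and the outcome. The crude comparison mixes populations; the stratum-specific rates are the causally relevant ones.
Standardising Variant B to the population traffic source mix: 0.242·26/68 + 0.333·9/40 + 0.425·1/12 = 0.203.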